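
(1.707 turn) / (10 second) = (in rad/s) 1.073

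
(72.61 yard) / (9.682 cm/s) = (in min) 11.43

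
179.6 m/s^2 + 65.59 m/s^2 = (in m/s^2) 245.2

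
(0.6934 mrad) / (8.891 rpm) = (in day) 8.62e-09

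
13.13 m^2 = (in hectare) 0.001313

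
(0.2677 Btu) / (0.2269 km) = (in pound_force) 0.2798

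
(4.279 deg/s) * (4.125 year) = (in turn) 1.546e+06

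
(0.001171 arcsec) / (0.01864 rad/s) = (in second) 3.046e-07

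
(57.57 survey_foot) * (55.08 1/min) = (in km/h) 57.99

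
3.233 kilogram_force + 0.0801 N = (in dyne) 3.178e+06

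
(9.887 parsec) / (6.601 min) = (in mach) 2.262e+12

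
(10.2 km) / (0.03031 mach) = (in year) 3.134e-05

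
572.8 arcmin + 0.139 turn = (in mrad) 1040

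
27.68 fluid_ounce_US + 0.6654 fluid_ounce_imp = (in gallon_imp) 0.1842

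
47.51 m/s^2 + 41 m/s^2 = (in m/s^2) 88.51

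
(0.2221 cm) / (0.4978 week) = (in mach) 2.167e-11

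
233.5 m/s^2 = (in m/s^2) 233.5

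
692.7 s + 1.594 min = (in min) 13.14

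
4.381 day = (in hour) 105.1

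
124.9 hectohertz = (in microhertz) 1.249e+10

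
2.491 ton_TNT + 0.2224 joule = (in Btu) 9.878e+06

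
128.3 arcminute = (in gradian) 2.376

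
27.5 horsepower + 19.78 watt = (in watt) 2.053e+04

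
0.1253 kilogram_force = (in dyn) 1.229e+05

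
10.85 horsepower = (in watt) 8091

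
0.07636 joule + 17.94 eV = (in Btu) 7.238e-05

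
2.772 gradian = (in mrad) 43.54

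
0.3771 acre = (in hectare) 0.1526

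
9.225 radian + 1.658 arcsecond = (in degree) 528.6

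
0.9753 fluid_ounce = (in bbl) 0.0001814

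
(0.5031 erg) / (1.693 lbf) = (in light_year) 7.061e-25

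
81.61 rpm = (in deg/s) 489.7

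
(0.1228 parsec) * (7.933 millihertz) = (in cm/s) 3.006e+15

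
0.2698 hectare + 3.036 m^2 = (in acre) 0.6674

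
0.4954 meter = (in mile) 0.0003078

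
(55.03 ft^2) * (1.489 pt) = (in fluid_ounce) 90.81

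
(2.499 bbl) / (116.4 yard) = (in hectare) 3.733e-07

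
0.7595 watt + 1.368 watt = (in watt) 2.127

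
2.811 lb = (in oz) 44.98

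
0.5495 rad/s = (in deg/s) 31.48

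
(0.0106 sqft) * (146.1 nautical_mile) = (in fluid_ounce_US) 9.01e+06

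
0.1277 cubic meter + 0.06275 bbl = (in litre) 137.7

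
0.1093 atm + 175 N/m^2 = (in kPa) 11.25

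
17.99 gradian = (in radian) 0.2826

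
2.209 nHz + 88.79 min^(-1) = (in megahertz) 1.48e-06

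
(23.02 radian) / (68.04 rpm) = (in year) 1.024e-07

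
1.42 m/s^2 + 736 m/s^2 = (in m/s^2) 737.4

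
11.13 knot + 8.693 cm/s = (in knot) 11.3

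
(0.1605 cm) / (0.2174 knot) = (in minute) 0.0002392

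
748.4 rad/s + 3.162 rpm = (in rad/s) 748.7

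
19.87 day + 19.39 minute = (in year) 0.05448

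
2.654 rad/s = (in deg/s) 152.1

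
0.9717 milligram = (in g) 0.0009717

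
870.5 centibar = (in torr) 6529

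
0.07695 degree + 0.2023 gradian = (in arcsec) 932.5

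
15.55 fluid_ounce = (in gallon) 0.1215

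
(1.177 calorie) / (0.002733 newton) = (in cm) 1.802e+05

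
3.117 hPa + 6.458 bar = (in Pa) 6.461e+05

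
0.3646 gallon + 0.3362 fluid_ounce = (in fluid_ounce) 47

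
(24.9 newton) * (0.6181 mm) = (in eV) 9.606e+16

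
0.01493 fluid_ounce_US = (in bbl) 2.777e-06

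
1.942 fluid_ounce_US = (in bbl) 0.0003612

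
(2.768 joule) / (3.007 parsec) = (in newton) 2.983e-17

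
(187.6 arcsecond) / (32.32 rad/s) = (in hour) 7.817e-09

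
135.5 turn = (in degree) 4.878e+04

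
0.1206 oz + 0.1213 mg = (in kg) 0.003419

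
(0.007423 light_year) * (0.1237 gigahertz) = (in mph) 1.943e+22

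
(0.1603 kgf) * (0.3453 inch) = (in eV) 8.605e+16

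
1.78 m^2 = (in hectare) 0.000178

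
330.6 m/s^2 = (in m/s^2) 330.6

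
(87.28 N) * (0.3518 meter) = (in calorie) 7.339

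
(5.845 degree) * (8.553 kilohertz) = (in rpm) 8332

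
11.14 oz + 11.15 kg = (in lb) 25.28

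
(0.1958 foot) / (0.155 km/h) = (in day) 1.604e-05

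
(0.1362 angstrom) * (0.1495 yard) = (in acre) 4.601e-16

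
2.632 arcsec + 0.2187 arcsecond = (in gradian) 0.0008798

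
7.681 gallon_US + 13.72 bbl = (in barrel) 13.9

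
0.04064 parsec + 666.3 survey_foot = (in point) 3.555e+18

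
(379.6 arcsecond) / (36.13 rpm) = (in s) 0.0004864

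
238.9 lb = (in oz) 3822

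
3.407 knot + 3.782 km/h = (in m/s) 2.803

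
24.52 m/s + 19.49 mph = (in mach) 0.0976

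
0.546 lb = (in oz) 8.736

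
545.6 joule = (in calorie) 130.4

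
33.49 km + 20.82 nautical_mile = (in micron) 7.205e+10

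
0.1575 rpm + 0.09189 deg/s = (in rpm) 0.1728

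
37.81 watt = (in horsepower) 0.0507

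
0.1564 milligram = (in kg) 1.564e-07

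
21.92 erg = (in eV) 1.368e+13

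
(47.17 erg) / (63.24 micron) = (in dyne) 7459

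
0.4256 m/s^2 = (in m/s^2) 0.4256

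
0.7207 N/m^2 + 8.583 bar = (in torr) 6438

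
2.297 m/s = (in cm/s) 229.7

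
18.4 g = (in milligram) 1.84e+04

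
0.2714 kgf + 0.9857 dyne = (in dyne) 2.662e+05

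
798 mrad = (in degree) 45.72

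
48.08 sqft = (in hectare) 0.0004467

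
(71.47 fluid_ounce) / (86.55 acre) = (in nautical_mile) 3.258e-12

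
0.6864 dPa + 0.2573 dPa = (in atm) 9.314e-07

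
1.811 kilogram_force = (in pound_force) 3.993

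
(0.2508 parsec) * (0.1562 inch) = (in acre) 7.587e+09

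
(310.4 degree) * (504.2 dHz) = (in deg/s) 1.565e+04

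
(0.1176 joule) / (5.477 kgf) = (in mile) 1.36e-06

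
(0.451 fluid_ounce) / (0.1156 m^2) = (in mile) 7.169e-08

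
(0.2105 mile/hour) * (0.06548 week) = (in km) 3.727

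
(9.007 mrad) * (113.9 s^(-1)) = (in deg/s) 58.78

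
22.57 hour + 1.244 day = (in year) 0.005985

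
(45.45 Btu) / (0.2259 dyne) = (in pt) 6.017e+13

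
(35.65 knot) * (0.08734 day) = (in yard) 1.514e+05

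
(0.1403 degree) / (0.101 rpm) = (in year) 7.341e-09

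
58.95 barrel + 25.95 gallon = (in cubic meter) 9.471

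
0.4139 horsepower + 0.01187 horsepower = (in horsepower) 0.4258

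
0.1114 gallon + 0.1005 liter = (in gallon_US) 0.1379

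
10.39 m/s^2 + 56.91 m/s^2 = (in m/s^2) 67.3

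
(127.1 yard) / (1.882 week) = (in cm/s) 0.01021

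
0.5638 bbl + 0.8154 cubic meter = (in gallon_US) 239.1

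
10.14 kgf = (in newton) 99.44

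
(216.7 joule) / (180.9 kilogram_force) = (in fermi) 1.222e+14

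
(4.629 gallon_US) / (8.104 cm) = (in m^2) 0.2162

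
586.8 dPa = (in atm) 0.0005791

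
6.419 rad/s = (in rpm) 61.3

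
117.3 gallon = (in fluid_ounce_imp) 1.563e+04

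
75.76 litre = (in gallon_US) 20.01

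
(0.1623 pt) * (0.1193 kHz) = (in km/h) 0.02459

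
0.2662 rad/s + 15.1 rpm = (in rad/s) 1.847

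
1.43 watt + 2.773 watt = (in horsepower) 0.005636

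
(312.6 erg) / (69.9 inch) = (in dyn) 1.761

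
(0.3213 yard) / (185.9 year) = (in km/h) 1.804e-10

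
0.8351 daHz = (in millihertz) 8351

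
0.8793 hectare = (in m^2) 8793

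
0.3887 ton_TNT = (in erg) 1.626e+16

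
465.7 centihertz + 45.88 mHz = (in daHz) 0.4703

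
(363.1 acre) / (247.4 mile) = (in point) 1.046e+04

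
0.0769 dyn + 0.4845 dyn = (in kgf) 5.725e-07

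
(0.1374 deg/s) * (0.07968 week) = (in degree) 6621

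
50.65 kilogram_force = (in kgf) 50.65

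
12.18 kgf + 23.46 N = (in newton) 142.9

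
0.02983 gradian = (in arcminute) 1.611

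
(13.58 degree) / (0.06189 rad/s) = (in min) 0.06383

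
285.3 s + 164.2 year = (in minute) 8.63e+07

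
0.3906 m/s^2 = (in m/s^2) 0.3906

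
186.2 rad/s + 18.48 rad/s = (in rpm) 1955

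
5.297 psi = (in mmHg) 273.9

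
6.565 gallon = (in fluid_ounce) 840.3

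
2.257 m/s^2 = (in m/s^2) 2.257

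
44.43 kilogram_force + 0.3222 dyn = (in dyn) 4.357e+07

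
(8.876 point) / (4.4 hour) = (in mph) 4.422e-07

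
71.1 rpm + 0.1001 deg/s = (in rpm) 71.12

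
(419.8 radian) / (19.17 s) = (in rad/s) 21.9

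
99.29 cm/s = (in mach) 0.002916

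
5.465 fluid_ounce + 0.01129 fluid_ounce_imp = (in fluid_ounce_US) 5.476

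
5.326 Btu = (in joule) 5619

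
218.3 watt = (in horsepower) 0.2927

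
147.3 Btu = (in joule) 1.554e+05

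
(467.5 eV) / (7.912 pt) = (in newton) 2.684e-14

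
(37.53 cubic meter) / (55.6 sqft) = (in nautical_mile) 0.003923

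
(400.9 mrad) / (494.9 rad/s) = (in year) 2.569e-11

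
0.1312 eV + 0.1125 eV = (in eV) 0.2437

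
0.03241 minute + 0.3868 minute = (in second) 25.15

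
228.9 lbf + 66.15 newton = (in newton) 1084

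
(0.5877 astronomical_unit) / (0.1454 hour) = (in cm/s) 1.68e+10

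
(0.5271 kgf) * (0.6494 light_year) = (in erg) 3.176e+23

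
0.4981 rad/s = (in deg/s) 28.54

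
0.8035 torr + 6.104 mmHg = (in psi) 0.1336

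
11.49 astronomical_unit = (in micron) 1.719e+18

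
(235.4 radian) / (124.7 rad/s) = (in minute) 0.03146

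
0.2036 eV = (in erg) 3.262e-13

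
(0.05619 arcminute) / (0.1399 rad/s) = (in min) 1.947e-06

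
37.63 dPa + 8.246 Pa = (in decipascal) 120.1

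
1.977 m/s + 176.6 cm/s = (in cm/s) 374.3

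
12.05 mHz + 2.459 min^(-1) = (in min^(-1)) 3.182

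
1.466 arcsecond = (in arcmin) 0.02443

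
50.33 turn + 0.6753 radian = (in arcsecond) 6.537e+07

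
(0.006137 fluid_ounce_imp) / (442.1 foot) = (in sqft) 1.393e-08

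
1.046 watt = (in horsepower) 0.001403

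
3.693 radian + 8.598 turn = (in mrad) 5.772e+04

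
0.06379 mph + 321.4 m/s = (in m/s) 321.4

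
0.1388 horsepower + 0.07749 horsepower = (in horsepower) 0.2163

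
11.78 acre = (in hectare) 4.767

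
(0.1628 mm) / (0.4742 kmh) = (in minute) 2.06e-05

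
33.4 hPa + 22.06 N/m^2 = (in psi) 0.4876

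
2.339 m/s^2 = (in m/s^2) 2.339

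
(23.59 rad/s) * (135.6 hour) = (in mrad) 1.152e+10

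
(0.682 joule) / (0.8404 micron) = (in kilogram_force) 8.275e+04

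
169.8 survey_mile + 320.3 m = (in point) 7.755e+08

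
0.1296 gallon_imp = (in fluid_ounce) 19.92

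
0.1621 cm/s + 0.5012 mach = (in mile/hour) 381.8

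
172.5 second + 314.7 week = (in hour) 5.287e+04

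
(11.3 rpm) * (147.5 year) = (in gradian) 3.504e+11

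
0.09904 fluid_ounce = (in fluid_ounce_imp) 0.1031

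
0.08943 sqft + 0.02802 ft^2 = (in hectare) 1.091e-06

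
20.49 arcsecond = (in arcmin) 0.3415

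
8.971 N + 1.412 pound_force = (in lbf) 3.429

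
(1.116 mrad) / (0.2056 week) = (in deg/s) 5.142e-07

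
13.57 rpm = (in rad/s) 1.421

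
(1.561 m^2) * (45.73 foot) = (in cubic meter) 21.76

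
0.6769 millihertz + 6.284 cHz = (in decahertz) 0.006352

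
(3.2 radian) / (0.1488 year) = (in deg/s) 3.907e-05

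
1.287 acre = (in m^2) 5208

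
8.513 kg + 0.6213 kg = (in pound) 20.14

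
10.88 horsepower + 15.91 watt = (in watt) 8129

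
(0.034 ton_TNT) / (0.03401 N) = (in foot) 1.372e+10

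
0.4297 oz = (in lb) 0.02686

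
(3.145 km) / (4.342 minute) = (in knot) 23.47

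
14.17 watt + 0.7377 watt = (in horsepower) 0.01999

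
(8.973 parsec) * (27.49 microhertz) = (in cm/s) 7.611e+14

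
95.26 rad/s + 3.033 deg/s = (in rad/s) 95.31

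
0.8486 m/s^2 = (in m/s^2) 0.8486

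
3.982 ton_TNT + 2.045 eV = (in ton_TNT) 3.982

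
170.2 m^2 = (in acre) 0.04206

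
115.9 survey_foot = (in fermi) 3.533e+16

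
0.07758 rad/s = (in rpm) 0.7408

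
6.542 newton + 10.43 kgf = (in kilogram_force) 11.1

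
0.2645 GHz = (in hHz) 2.645e+06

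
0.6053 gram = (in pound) 0.001334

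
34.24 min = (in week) 0.003397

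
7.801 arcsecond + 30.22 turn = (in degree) 1.088e+04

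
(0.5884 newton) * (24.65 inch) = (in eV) 2.299e+18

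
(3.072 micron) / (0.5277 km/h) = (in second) 2.096e-05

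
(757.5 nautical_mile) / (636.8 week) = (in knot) 0.007081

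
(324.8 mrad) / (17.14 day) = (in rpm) 2.094e-06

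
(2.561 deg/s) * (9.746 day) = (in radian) 3.764e+04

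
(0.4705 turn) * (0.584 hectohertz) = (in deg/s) 9892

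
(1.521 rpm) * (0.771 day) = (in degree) 6.079e+05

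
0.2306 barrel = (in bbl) 0.2306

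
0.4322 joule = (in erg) 4.322e+06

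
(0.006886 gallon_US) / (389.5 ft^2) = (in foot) 2.363e-06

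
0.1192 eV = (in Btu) 1.81e-23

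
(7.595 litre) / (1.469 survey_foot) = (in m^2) 0.01696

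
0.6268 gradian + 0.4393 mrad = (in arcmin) 35.36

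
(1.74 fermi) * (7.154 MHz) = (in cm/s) 1.245e-06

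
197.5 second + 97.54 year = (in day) 3.56e+04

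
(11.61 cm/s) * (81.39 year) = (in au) 0.001992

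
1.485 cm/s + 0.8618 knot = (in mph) 1.025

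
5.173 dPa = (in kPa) 0.0005173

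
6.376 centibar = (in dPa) 6.376e+04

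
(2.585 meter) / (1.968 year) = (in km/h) 1.499e-07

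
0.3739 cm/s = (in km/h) 0.01346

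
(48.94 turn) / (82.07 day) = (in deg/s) 0.002485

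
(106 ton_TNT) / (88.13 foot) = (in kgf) 1.684e+09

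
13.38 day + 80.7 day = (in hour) 2258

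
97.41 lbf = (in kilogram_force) 44.18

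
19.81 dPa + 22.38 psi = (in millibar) 1543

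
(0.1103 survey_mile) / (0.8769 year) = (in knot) 1.248e-05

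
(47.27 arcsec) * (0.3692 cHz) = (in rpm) 8.08e-06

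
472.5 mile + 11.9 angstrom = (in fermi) 7.604e+20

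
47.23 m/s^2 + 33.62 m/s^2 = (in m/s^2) 80.85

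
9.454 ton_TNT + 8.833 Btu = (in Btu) 3.749e+07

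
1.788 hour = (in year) 0.0002041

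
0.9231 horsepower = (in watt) 688.4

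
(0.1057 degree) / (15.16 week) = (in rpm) 1.921e-09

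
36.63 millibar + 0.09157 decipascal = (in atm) 0.03615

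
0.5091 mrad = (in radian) 0.0005091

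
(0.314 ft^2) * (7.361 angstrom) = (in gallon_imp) 4.723e-09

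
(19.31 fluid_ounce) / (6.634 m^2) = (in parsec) 2.79e-21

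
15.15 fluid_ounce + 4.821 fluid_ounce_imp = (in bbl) 0.00368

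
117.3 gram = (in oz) 4.138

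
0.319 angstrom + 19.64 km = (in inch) 7.732e+05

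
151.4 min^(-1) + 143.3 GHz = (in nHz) 1.433e+20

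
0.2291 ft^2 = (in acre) 5.259e-06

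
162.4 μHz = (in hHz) 1.624e-06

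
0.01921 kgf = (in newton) 0.1884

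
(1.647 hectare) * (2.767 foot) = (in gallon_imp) 3.055e+06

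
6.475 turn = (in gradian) 2590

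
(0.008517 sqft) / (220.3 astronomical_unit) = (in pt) 6.806e-14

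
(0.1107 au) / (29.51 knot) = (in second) 1.091e+09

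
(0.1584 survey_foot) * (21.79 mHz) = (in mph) 0.002353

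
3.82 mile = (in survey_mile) 3.82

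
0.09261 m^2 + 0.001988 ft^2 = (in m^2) 0.09279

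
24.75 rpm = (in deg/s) 148.5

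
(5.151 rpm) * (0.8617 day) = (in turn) 6392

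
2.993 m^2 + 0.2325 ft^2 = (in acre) 0.0007449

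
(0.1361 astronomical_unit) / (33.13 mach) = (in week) 2.984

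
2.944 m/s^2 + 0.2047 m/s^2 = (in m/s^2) 3.149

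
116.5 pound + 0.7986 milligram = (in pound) 116.5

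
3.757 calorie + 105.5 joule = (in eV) 7.566e+20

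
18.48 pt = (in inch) 0.2567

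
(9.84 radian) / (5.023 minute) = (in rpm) 0.3118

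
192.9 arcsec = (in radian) 0.0009352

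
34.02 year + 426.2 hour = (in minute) 1.791e+07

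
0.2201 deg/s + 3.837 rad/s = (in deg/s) 220.1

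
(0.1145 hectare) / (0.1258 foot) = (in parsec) 9.677e-13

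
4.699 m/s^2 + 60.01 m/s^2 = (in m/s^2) 64.71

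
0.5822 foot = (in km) 0.0001775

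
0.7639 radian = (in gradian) 48.63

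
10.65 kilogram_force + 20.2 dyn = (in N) 104.4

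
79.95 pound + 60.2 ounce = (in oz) 1339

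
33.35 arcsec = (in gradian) 0.01029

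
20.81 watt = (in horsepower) 0.02791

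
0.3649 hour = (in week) 0.002172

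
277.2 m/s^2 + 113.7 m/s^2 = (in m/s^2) 390.9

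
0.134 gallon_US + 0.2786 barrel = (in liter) 44.8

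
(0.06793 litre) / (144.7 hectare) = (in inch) 1.848e-09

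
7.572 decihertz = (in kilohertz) 0.0007572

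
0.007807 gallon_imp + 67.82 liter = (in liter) 67.86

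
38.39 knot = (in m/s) 19.75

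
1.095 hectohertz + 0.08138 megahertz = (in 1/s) 8.149e+04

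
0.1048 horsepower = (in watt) 78.15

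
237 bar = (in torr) 1.778e+05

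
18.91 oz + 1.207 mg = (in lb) 1.182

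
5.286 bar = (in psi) 76.67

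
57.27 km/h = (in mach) 0.04672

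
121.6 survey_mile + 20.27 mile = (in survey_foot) 7.491e+05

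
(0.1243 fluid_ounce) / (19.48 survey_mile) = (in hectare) 1.173e-14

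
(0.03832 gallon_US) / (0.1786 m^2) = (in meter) 0.0008122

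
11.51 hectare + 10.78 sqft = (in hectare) 11.51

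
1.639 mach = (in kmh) 2009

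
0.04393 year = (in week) 2.291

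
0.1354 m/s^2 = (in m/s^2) 0.1354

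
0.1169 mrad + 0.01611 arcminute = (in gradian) 0.00774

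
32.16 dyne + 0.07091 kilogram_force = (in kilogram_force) 0.07094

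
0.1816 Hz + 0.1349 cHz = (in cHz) 18.29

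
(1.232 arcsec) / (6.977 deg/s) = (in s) 4.905e-05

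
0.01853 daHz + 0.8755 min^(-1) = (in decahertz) 0.01999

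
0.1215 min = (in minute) 0.1215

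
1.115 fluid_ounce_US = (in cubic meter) 3.297e-05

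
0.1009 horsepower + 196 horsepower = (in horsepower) 196.1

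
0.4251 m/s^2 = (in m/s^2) 0.4251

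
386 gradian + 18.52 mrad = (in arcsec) 1.254e+06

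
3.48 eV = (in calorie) 1.333e-19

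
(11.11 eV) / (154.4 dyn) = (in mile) 7.164e-19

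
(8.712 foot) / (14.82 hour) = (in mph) 0.0001113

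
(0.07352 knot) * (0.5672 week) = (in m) 1.297e+04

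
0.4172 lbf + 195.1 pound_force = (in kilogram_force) 88.69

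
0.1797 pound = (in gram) 81.51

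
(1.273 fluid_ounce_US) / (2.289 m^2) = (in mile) 1.022e-08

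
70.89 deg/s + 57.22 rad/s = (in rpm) 558.2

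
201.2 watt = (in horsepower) 0.2698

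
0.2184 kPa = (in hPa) 2.184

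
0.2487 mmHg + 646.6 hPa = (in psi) 9.383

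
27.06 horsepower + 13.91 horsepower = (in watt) 3.055e+04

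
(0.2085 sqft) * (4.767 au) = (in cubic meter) 1.381e+10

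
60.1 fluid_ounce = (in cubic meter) 0.001777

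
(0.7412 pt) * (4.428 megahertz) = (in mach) 3.4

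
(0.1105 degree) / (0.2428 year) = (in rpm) 2.405e-09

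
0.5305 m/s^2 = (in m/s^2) 0.5305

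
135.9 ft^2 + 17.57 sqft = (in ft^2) 153.5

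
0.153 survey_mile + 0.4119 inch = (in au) 1.646e-09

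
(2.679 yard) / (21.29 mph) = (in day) 2.979e-06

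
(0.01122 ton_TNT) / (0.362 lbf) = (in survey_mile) 1.812e+04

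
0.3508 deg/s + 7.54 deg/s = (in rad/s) 0.1377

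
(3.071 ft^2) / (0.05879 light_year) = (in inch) 2.02e-14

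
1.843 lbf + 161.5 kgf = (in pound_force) 357.9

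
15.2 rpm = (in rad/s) 1.592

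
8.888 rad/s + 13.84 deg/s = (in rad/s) 9.13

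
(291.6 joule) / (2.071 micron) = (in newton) 1.408e+08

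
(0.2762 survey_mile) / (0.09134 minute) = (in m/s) 81.11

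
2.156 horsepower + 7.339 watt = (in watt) 1615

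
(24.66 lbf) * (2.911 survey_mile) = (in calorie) 1.228e+05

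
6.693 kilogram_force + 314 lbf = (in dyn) 1.462e+08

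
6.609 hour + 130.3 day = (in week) 18.65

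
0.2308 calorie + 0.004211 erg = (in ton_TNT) 2.308e-10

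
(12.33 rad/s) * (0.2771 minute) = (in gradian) 1.305e+04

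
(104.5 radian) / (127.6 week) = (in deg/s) 7.758e-05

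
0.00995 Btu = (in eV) 6.552e+19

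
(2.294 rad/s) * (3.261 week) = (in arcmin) 1.555e+10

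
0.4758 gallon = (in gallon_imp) 0.3962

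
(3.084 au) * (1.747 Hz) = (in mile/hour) 1.803e+12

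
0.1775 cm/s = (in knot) 0.00345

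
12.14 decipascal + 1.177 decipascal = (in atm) 1.314e-05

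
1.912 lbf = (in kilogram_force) 0.8673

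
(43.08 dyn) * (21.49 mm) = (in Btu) 8.775e-09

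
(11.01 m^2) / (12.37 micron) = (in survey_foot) 2.92e+06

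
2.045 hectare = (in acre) 5.053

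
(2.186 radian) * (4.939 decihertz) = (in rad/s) 1.08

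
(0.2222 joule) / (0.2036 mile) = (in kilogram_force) 6.915e-05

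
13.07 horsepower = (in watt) 9746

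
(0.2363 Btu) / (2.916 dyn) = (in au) 5.715e-05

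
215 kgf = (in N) 2108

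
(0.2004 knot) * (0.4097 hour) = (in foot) 498.9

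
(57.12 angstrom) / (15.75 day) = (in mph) 9.39e-15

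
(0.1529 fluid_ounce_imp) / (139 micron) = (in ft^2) 0.3364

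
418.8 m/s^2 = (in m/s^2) 418.8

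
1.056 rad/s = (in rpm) 10.08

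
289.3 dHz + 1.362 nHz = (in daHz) 2.893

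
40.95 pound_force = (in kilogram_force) 18.57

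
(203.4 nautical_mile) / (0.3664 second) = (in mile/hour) 2.3e+06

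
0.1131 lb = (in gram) 51.3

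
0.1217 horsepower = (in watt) 90.75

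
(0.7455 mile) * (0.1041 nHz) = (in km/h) 4.496e-07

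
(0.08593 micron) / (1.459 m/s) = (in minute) 9.816e-10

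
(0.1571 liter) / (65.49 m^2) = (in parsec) 7.774e-23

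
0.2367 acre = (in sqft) 1.031e+04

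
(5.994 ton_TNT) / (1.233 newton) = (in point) 5.766e+13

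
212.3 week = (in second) 1.284e+08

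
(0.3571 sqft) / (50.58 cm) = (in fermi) 6.559e+13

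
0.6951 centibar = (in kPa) 0.6951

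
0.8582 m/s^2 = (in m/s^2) 0.8582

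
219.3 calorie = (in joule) 917.6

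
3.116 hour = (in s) 1.122e+04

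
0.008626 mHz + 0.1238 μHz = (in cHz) 0.000875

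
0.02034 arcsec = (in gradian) 6.278e-06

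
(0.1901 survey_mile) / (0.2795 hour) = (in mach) 0.000893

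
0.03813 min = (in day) 2.648e-05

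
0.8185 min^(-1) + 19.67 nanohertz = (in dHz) 0.1364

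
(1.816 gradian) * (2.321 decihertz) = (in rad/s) 0.006621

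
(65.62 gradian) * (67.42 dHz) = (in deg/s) 398.2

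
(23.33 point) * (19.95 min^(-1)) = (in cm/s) 0.2737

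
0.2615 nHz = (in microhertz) 0.0002615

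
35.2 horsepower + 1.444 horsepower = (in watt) 2.733e+04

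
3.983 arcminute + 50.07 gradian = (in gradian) 50.14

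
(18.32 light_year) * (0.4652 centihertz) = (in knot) 1.567e+15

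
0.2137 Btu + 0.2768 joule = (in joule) 225.7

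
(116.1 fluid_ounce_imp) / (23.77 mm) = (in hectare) 1.388e-05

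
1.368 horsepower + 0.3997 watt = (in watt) 1021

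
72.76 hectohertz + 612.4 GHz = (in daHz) 6.124e+10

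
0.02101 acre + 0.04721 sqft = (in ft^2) 915.2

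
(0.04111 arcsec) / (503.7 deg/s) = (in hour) 6.298e-12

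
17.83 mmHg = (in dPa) 2.377e+04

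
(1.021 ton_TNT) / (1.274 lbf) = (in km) 7.538e+05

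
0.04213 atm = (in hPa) 42.69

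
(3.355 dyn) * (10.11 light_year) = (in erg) 3.209e+19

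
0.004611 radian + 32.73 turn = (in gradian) 1.309e+04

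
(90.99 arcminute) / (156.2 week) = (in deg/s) 1.605e-08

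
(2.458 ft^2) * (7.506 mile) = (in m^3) 2758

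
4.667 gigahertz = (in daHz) 4.667e+08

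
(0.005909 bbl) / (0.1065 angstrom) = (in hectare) 8821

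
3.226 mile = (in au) 3.47e-08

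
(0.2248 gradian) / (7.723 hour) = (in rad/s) 1.27e-07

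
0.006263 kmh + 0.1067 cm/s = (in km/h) 0.0101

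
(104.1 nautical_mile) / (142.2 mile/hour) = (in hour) 0.8424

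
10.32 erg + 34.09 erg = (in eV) 2.772e+13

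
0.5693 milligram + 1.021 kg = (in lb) 2.251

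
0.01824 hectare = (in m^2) 182.4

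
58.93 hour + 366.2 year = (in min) 1.925e+08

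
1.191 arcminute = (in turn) 5.514e-05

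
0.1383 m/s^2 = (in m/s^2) 0.1383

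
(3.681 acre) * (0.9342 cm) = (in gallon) 3.676e+04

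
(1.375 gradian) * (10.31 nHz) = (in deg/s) 1.276e-08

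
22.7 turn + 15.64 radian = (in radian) 158.3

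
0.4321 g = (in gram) 0.4321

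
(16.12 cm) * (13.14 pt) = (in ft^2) 0.008043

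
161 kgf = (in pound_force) 354.9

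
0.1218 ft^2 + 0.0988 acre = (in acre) 0.0988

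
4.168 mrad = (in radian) 0.004168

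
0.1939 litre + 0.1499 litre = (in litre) 0.3438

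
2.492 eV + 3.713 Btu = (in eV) 2.445e+22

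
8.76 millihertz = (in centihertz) 0.876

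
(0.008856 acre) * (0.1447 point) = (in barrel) 0.01151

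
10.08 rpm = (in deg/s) 60.48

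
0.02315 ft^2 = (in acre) 5.315e-07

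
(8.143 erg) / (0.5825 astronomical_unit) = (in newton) 9.345e-18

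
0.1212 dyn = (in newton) 1.212e-06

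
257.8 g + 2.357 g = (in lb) 0.5735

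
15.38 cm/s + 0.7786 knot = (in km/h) 1.996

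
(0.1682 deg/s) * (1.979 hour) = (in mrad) 2.091e+04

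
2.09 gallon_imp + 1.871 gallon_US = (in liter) 16.58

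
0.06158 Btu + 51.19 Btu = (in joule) 5.407e+04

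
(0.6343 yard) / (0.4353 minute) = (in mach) 6.522e-05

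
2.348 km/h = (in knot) 1.268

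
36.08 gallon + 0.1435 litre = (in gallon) 36.12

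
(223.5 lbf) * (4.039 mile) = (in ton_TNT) 0.001545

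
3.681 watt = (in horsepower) 0.004936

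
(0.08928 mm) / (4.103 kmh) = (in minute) 1.306e-06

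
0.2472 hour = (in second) 889.9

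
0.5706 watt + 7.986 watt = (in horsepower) 0.01147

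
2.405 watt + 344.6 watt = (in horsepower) 0.4653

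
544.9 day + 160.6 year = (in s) 5.112e+09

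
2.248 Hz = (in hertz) 2.248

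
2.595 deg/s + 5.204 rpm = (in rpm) 5.636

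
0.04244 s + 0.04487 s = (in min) 0.001455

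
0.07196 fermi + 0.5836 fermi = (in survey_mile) 4.073e-19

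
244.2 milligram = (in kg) 0.0002442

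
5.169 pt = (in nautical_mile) 9.846e-07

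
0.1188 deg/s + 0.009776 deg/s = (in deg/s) 0.1286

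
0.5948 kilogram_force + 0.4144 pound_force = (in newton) 7.676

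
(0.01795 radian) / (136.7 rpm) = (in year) 3.976e-11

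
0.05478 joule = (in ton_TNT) 1.309e-11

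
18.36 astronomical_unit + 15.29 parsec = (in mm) 4.718e+20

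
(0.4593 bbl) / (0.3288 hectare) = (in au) 1.485e-16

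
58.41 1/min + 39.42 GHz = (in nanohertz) 3.942e+19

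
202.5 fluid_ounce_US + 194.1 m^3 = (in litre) 1.941e+05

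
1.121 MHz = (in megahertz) 1.121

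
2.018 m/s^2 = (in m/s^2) 2.018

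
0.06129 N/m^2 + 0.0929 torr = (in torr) 0.09336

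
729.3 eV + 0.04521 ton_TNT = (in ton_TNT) 0.04521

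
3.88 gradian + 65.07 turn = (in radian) 408.9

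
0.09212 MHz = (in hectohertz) 921.2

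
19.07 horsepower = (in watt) 1.422e+04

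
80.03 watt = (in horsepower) 0.1073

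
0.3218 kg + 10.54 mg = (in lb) 0.7095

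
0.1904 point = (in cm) 0.006717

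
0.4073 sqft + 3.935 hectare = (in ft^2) 4.236e+05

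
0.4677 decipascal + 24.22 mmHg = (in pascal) 3229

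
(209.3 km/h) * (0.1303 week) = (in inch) 1.804e+08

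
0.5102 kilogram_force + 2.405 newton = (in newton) 7.408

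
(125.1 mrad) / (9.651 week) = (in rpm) 2.047e-07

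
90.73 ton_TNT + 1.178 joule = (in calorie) 9.073e+10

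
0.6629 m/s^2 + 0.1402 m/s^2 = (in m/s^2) 0.8031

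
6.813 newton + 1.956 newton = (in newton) 8.769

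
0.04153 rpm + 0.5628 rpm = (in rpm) 0.6043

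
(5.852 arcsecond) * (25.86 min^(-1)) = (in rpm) 0.0001168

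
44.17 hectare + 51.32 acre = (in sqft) 6.99e+06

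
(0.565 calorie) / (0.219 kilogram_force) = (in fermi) 1.101e+15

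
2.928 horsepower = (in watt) 2183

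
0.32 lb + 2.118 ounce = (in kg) 0.2052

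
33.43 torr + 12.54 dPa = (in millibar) 44.58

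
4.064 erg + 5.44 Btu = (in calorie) 1372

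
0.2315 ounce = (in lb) 0.01447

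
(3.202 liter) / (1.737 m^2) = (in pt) 5.225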